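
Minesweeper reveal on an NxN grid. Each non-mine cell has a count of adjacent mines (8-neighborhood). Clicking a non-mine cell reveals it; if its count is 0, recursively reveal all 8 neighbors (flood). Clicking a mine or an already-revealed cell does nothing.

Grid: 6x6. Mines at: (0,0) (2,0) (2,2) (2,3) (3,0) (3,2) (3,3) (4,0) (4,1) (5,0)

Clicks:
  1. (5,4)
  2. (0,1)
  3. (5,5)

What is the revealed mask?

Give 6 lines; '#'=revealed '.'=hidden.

Answer: .#####
.#####
....##
....##
..####
..####

Derivation:
Click 1 (5,4) count=0: revealed 22 new [(0,1) (0,2) (0,3) (0,4) (0,5) (1,1) (1,2) (1,3) (1,4) (1,5) (2,4) (2,5) (3,4) (3,5) (4,2) (4,3) (4,4) (4,5) (5,2) (5,3) (5,4) (5,5)] -> total=22
Click 2 (0,1) count=1: revealed 0 new [(none)] -> total=22
Click 3 (5,5) count=0: revealed 0 new [(none)] -> total=22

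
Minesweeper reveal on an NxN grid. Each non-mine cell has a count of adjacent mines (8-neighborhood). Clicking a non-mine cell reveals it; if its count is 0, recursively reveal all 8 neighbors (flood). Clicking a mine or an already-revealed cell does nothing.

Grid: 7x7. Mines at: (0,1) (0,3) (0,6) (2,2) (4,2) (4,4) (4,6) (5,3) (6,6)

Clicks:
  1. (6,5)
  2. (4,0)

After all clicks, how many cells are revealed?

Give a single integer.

Click 1 (6,5) count=1: revealed 1 new [(6,5)] -> total=1
Click 2 (4,0) count=0: revealed 14 new [(1,0) (1,1) (2,0) (2,1) (3,0) (3,1) (4,0) (4,1) (5,0) (5,1) (5,2) (6,0) (6,1) (6,2)] -> total=15

Answer: 15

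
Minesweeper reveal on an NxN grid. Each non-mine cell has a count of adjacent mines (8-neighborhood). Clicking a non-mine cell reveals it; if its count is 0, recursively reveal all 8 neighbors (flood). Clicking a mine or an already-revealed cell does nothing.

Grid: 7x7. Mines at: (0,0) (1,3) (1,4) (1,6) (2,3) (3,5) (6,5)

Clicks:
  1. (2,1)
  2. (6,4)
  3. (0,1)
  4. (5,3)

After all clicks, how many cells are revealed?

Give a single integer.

Answer: 27

Derivation:
Click 1 (2,1) count=0: revealed 26 new [(1,0) (1,1) (1,2) (2,0) (2,1) (2,2) (3,0) (3,1) (3,2) (3,3) (3,4) (4,0) (4,1) (4,2) (4,3) (4,4) (5,0) (5,1) (5,2) (5,3) (5,4) (6,0) (6,1) (6,2) (6,3) (6,4)] -> total=26
Click 2 (6,4) count=1: revealed 0 new [(none)] -> total=26
Click 3 (0,1) count=1: revealed 1 new [(0,1)] -> total=27
Click 4 (5,3) count=0: revealed 0 new [(none)] -> total=27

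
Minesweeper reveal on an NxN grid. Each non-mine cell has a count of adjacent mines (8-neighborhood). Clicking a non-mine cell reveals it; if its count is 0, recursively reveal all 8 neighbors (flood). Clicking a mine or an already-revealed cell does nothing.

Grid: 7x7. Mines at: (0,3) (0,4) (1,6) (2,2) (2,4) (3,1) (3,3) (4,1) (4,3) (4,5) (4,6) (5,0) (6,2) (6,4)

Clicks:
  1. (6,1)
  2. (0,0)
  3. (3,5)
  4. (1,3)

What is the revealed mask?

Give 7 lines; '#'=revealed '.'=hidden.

Click 1 (6,1) count=2: revealed 1 new [(6,1)] -> total=1
Click 2 (0,0) count=0: revealed 8 new [(0,0) (0,1) (0,2) (1,0) (1,1) (1,2) (2,0) (2,1)] -> total=9
Click 3 (3,5) count=3: revealed 1 new [(3,5)] -> total=10
Click 4 (1,3) count=4: revealed 1 new [(1,3)] -> total=11

Answer: ###....
####...
##.....
.....#.
.......
.......
.#.....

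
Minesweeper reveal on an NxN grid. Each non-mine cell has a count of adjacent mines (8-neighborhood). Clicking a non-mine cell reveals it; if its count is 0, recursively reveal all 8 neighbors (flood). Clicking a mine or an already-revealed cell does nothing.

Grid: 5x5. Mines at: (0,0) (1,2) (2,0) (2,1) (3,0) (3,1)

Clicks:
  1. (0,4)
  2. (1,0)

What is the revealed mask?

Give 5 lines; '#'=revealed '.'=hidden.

Answer: ...##
#..##
..###
..###
..###

Derivation:
Click 1 (0,4) count=0: revealed 13 new [(0,3) (0,4) (1,3) (1,4) (2,2) (2,3) (2,4) (3,2) (3,3) (3,4) (4,2) (4,3) (4,4)] -> total=13
Click 2 (1,0) count=3: revealed 1 new [(1,0)] -> total=14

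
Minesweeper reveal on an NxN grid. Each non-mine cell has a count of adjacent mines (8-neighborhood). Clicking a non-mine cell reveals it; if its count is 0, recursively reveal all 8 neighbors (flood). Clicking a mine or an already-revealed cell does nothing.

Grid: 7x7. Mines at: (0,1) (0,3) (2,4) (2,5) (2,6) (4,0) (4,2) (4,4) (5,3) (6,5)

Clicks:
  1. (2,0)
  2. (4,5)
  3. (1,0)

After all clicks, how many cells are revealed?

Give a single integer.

Answer: 13

Derivation:
Click 1 (2,0) count=0: revealed 12 new [(1,0) (1,1) (1,2) (1,3) (2,0) (2,1) (2,2) (2,3) (3,0) (3,1) (3,2) (3,3)] -> total=12
Click 2 (4,5) count=1: revealed 1 new [(4,5)] -> total=13
Click 3 (1,0) count=1: revealed 0 new [(none)] -> total=13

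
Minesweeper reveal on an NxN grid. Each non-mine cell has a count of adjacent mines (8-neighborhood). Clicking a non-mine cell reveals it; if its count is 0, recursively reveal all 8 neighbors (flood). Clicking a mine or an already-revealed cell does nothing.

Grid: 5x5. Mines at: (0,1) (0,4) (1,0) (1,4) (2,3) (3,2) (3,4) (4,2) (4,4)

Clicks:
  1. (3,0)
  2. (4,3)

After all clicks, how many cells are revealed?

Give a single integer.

Click 1 (3,0) count=0: revealed 6 new [(2,0) (2,1) (3,0) (3,1) (4,0) (4,1)] -> total=6
Click 2 (4,3) count=4: revealed 1 new [(4,3)] -> total=7

Answer: 7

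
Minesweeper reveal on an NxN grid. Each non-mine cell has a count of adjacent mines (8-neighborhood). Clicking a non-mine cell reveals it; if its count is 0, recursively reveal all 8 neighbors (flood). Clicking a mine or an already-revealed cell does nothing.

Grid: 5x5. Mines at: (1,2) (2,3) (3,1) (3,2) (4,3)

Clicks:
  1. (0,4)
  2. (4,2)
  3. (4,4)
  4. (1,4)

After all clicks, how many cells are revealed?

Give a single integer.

Click 1 (0,4) count=0: revealed 4 new [(0,3) (0,4) (1,3) (1,4)] -> total=4
Click 2 (4,2) count=3: revealed 1 new [(4,2)] -> total=5
Click 3 (4,4) count=1: revealed 1 new [(4,4)] -> total=6
Click 4 (1,4) count=1: revealed 0 new [(none)] -> total=6

Answer: 6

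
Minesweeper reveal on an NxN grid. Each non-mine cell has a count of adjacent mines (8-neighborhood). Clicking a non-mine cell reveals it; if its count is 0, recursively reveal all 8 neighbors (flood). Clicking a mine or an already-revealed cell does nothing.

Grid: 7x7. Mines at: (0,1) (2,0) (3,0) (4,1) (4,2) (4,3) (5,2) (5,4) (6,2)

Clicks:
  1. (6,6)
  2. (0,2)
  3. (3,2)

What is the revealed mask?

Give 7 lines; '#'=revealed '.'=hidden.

Answer: ..#####
.######
.######
.######
....###
.....##
.....##

Derivation:
Click 1 (6,6) count=0: revealed 30 new [(0,2) (0,3) (0,4) (0,5) (0,6) (1,1) (1,2) (1,3) (1,4) (1,5) (1,6) (2,1) (2,2) (2,3) (2,4) (2,5) (2,6) (3,1) (3,2) (3,3) (3,4) (3,5) (3,6) (4,4) (4,5) (4,6) (5,5) (5,6) (6,5) (6,6)] -> total=30
Click 2 (0,2) count=1: revealed 0 new [(none)] -> total=30
Click 3 (3,2) count=3: revealed 0 new [(none)] -> total=30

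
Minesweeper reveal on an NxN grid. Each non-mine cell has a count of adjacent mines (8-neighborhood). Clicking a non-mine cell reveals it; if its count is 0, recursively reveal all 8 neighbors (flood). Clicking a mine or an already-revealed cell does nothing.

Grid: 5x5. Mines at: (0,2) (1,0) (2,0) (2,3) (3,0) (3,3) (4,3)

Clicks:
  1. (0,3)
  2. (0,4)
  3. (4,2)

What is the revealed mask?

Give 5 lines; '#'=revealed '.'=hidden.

Answer: ...##
...##
.....
.....
..#..

Derivation:
Click 1 (0,3) count=1: revealed 1 new [(0,3)] -> total=1
Click 2 (0,4) count=0: revealed 3 new [(0,4) (1,3) (1,4)] -> total=4
Click 3 (4,2) count=2: revealed 1 new [(4,2)] -> total=5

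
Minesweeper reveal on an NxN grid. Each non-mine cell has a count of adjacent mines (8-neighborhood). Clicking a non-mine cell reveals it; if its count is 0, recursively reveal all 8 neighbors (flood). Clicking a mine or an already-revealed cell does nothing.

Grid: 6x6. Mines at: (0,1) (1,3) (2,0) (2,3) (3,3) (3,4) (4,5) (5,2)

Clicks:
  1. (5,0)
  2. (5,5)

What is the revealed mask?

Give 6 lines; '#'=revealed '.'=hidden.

Answer: ......
......
......
##....
##....
##...#

Derivation:
Click 1 (5,0) count=0: revealed 6 new [(3,0) (3,1) (4,0) (4,1) (5,0) (5,1)] -> total=6
Click 2 (5,5) count=1: revealed 1 new [(5,5)] -> total=7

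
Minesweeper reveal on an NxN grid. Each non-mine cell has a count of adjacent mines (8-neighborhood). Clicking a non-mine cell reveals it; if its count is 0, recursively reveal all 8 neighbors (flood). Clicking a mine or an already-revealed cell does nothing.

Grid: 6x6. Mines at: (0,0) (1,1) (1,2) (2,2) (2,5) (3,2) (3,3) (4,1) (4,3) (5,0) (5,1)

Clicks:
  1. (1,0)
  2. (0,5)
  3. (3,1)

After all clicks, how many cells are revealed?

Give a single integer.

Answer: 8

Derivation:
Click 1 (1,0) count=2: revealed 1 new [(1,0)] -> total=1
Click 2 (0,5) count=0: revealed 6 new [(0,3) (0,4) (0,5) (1,3) (1,4) (1,5)] -> total=7
Click 3 (3,1) count=3: revealed 1 new [(3,1)] -> total=8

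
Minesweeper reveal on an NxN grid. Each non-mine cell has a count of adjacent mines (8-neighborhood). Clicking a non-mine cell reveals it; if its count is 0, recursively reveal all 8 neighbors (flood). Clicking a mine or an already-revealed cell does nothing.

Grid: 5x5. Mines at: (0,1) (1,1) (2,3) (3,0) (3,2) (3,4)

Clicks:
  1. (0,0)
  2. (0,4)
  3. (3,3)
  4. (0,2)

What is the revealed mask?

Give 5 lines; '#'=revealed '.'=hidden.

Answer: #.###
..###
.....
...#.
.....

Derivation:
Click 1 (0,0) count=2: revealed 1 new [(0,0)] -> total=1
Click 2 (0,4) count=0: revealed 6 new [(0,2) (0,3) (0,4) (1,2) (1,3) (1,4)] -> total=7
Click 3 (3,3) count=3: revealed 1 new [(3,3)] -> total=8
Click 4 (0,2) count=2: revealed 0 new [(none)] -> total=8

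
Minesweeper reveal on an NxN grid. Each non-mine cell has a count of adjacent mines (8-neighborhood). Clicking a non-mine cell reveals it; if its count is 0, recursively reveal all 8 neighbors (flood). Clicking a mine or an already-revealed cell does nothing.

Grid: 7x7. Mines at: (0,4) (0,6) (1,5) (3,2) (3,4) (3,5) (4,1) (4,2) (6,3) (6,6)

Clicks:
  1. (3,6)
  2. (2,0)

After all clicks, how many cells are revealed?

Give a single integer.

Click 1 (3,6) count=1: revealed 1 new [(3,6)] -> total=1
Click 2 (2,0) count=0: revealed 14 new [(0,0) (0,1) (0,2) (0,3) (1,0) (1,1) (1,2) (1,3) (2,0) (2,1) (2,2) (2,3) (3,0) (3,1)] -> total=15

Answer: 15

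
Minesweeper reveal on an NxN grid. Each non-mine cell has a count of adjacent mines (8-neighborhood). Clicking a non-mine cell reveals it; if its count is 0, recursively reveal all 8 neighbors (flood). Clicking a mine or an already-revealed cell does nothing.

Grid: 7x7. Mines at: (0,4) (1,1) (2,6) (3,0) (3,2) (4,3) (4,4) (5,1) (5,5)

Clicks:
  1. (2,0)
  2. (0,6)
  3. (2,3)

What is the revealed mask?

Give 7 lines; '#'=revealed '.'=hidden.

Click 1 (2,0) count=2: revealed 1 new [(2,0)] -> total=1
Click 2 (0,6) count=0: revealed 4 new [(0,5) (0,6) (1,5) (1,6)] -> total=5
Click 3 (2,3) count=1: revealed 1 new [(2,3)] -> total=6

Answer: .....##
.....##
#..#...
.......
.......
.......
.......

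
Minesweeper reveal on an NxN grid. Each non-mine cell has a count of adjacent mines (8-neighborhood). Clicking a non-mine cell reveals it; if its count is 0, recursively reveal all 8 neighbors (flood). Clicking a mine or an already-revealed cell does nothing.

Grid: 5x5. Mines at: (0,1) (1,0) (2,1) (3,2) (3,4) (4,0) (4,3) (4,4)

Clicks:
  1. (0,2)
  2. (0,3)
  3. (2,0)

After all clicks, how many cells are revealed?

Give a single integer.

Answer: 10

Derivation:
Click 1 (0,2) count=1: revealed 1 new [(0,2)] -> total=1
Click 2 (0,3) count=0: revealed 8 new [(0,3) (0,4) (1,2) (1,3) (1,4) (2,2) (2,3) (2,4)] -> total=9
Click 3 (2,0) count=2: revealed 1 new [(2,0)] -> total=10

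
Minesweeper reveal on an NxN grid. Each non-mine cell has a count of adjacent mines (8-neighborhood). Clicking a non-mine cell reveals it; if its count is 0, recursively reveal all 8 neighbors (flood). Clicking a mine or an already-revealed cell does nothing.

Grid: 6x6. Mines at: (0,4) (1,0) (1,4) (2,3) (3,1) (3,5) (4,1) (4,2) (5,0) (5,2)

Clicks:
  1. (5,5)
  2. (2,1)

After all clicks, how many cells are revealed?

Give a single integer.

Click 1 (5,5) count=0: revealed 6 new [(4,3) (4,4) (4,5) (5,3) (5,4) (5,5)] -> total=6
Click 2 (2,1) count=2: revealed 1 new [(2,1)] -> total=7

Answer: 7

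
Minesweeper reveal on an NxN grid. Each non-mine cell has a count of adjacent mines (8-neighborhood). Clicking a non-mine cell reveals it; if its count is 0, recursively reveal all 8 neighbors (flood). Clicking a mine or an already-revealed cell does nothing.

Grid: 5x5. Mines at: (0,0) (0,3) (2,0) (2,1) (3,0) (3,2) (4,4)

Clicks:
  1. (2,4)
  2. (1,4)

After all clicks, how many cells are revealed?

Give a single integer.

Click 1 (2,4) count=0: revealed 6 new [(1,3) (1,4) (2,3) (2,4) (3,3) (3,4)] -> total=6
Click 2 (1,4) count=1: revealed 0 new [(none)] -> total=6

Answer: 6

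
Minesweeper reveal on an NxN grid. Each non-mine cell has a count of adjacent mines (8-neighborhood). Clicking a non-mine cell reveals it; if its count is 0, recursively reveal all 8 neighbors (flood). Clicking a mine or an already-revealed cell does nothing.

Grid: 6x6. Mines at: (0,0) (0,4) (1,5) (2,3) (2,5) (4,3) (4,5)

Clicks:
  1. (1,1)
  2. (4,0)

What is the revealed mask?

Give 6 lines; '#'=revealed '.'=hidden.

Answer: ......
###...
###...
###...
###...
###...

Derivation:
Click 1 (1,1) count=1: revealed 1 new [(1,1)] -> total=1
Click 2 (4,0) count=0: revealed 14 new [(1,0) (1,2) (2,0) (2,1) (2,2) (3,0) (3,1) (3,2) (4,0) (4,1) (4,2) (5,0) (5,1) (5,2)] -> total=15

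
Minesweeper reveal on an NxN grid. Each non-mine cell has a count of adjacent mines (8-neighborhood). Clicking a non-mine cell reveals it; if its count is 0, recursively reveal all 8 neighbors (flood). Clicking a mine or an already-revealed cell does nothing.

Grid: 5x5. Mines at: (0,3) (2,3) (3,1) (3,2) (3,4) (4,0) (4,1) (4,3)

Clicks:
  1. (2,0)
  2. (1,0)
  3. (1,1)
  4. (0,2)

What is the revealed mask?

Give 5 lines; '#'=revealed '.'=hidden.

Click 1 (2,0) count=1: revealed 1 new [(2,0)] -> total=1
Click 2 (1,0) count=0: revealed 8 new [(0,0) (0,1) (0,2) (1,0) (1,1) (1,2) (2,1) (2,2)] -> total=9
Click 3 (1,1) count=0: revealed 0 new [(none)] -> total=9
Click 4 (0,2) count=1: revealed 0 new [(none)] -> total=9

Answer: ###..
###..
###..
.....
.....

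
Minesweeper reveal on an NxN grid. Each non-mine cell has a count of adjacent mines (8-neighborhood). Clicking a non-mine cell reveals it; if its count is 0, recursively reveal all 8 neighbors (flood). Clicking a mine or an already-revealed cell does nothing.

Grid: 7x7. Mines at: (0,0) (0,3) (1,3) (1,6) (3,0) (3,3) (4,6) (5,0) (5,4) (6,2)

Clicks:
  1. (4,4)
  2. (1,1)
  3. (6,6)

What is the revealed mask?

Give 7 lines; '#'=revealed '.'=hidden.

Click 1 (4,4) count=2: revealed 1 new [(4,4)] -> total=1
Click 2 (1,1) count=1: revealed 1 new [(1,1)] -> total=2
Click 3 (6,6) count=0: revealed 4 new [(5,5) (5,6) (6,5) (6,6)] -> total=6

Answer: .......
.#.....
.......
.......
....#..
.....##
.....##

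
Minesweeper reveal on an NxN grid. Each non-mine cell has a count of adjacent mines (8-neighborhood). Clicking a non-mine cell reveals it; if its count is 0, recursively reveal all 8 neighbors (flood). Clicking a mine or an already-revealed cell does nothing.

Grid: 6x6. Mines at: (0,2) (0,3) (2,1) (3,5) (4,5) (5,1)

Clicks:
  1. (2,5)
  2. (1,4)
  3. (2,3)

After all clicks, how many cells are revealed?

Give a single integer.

Answer: 16

Derivation:
Click 1 (2,5) count=1: revealed 1 new [(2,5)] -> total=1
Click 2 (1,4) count=1: revealed 1 new [(1,4)] -> total=2
Click 3 (2,3) count=0: revealed 14 new [(1,2) (1,3) (2,2) (2,3) (2,4) (3,2) (3,3) (3,4) (4,2) (4,3) (4,4) (5,2) (5,3) (5,4)] -> total=16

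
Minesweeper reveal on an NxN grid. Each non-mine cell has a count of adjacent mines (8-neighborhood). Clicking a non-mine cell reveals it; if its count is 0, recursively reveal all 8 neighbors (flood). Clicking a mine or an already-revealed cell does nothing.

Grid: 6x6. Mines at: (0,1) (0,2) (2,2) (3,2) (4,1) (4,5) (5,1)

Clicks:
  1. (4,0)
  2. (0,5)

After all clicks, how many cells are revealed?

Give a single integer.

Click 1 (4,0) count=2: revealed 1 new [(4,0)] -> total=1
Click 2 (0,5) count=0: revealed 12 new [(0,3) (0,4) (0,5) (1,3) (1,4) (1,5) (2,3) (2,4) (2,5) (3,3) (3,4) (3,5)] -> total=13

Answer: 13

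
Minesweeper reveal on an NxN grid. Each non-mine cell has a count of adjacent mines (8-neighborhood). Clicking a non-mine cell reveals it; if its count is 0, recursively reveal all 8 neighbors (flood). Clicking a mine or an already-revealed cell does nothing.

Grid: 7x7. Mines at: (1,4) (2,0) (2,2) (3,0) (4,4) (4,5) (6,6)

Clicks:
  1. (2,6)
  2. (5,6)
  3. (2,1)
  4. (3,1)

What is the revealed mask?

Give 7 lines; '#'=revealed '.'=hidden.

Answer: .....##
.....##
.#...##
.#...##
.......
......#
.......

Derivation:
Click 1 (2,6) count=0: revealed 8 new [(0,5) (0,6) (1,5) (1,6) (2,5) (2,6) (3,5) (3,6)] -> total=8
Click 2 (5,6) count=2: revealed 1 new [(5,6)] -> total=9
Click 3 (2,1) count=3: revealed 1 new [(2,1)] -> total=10
Click 4 (3,1) count=3: revealed 1 new [(3,1)] -> total=11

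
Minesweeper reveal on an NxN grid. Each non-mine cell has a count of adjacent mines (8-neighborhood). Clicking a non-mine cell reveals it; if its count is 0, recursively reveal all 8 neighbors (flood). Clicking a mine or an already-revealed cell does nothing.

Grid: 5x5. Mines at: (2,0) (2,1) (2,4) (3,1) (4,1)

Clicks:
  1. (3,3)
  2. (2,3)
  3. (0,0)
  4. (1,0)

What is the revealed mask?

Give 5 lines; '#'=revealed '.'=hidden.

Answer: #####
#####
...#.
...#.
.....

Derivation:
Click 1 (3,3) count=1: revealed 1 new [(3,3)] -> total=1
Click 2 (2,3) count=1: revealed 1 new [(2,3)] -> total=2
Click 3 (0,0) count=0: revealed 10 new [(0,0) (0,1) (0,2) (0,3) (0,4) (1,0) (1,1) (1,2) (1,3) (1,4)] -> total=12
Click 4 (1,0) count=2: revealed 0 new [(none)] -> total=12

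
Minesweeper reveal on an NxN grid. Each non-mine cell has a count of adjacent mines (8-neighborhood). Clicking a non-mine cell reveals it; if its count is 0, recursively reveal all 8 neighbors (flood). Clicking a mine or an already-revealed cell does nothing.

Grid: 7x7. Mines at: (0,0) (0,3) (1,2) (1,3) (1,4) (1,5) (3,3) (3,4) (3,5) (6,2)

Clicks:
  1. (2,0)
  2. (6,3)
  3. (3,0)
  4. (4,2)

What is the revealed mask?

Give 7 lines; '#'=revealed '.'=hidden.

Click 1 (2,0) count=0: revealed 16 new [(1,0) (1,1) (2,0) (2,1) (2,2) (3,0) (3,1) (3,2) (4,0) (4,1) (4,2) (5,0) (5,1) (5,2) (6,0) (6,1)] -> total=16
Click 2 (6,3) count=1: revealed 1 new [(6,3)] -> total=17
Click 3 (3,0) count=0: revealed 0 new [(none)] -> total=17
Click 4 (4,2) count=1: revealed 0 new [(none)] -> total=17

Answer: .......
##.....
###....
###....
###....
###....
##.#...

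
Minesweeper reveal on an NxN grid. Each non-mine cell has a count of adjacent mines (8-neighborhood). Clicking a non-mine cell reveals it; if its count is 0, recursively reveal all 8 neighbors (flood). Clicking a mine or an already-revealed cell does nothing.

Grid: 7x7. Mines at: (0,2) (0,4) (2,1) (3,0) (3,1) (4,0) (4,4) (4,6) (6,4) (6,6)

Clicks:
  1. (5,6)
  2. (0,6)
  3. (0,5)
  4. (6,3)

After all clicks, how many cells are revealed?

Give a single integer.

Click 1 (5,6) count=2: revealed 1 new [(5,6)] -> total=1
Click 2 (0,6) count=0: revealed 17 new [(0,5) (0,6) (1,2) (1,3) (1,4) (1,5) (1,6) (2,2) (2,3) (2,4) (2,5) (2,6) (3,2) (3,3) (3,4) (3,5) (3,6)] -> total=18
Click 3 (0,5) count=1: revealed 0 new [(none)] -> total=18
Click 4 (6,3) count=1: revealed 1 new [(6,3)] -> total=19

Answer: 19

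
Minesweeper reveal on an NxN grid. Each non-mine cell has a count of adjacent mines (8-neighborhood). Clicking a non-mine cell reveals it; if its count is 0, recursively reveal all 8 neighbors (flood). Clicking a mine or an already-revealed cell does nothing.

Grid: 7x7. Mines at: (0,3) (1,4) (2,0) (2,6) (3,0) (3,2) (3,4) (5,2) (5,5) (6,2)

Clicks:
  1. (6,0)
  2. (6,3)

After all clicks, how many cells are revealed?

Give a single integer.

Click 1 (6,0) count=0: revealed 6 new [(4,0) (4,1) (5,0) (5,1) (6,0) (6,1)] -> total=6
Click 2 (6,3) count=2: revealed 1 new [(6,3)] -> total=7

Answer: 7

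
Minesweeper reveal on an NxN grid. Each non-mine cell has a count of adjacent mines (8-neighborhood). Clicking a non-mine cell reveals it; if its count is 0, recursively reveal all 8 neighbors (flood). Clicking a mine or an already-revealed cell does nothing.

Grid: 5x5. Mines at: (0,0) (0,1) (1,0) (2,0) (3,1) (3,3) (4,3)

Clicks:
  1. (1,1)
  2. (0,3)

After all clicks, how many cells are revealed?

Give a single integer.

Click 1 (1,1) count=4: revealed 1 new [(1,1)] -> total=1
Click 2 (0,3) count=0: revealed 9 new [(0,2) (0,3) (0,4) (1,2) (1,3) (1,4) (2,2) (2,3) (2,4)] -> total=10

Answer: 10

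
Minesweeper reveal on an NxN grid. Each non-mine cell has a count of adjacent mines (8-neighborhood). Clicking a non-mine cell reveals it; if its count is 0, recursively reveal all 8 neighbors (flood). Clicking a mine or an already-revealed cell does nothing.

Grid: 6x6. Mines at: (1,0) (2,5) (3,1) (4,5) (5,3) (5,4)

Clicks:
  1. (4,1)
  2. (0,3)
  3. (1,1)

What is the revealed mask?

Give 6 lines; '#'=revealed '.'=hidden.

Click 1 (4,1) count=1: revealed 1 new [(4,1)] -> total=1
Click 2 (0,3) count=0: revealed 20 new [(0,1) (0,2) (0,3) (0,4) (0,5) (1,1) (1,2) (1,3) (1,4) (1,5) (2,1) (2,2) (2,3) (2,4) (3,2) (3,3) (3,4) (4,2) (4,3) (4,4)] -> total=21
Click 3 (1,1) count=1: revealed 0 new [(none)] -> total=21

Answer: .#####
.#####
.####.
..###.
.####.
......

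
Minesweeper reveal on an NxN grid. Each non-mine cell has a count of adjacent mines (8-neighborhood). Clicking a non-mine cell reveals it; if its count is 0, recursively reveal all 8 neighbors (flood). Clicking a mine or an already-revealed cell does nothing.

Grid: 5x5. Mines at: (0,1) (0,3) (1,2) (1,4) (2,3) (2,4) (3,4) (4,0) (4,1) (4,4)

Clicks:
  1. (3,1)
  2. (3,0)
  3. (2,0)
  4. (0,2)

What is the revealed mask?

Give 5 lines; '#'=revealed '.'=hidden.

Answer: ..#..
##...
##...
##...
.....

Derivation:
Click 1 (3,1) count=2: revealed 1 new [(3,1)] -> total=1
Click 2 (3,0) count=2: revealed 1 new [(3,0)] -> total=2
Click 3 (2,0) count=0: revealed 4 new [(1,0) (1,1) (2,0) (2,1)] -> total=6
Click 4 (0,2) count=3: revealed 1 new [(0,2)] -> total=7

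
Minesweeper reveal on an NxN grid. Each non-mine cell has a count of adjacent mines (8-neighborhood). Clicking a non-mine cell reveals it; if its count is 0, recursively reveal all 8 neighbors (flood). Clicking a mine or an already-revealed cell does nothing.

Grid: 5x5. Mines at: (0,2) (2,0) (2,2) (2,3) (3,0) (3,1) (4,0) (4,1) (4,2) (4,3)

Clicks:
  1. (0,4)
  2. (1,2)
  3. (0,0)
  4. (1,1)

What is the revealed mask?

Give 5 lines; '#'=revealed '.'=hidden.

Click 1 (0,4) count=0: revealed 4 new [(0,3) (0,4) (1,3) (1,4)] -> total=4
Click 2 (1,2) count=3: revealed 1 new [(1,2)] -> total=5
Click 3 (0,0) count=0: revealed 4 new [(0,0) (0,1) (1,0) (1,1)] -> total=9
Click 4 (1,1) count=3: revealed 0 new [(none)] -> total=9

Answer: ##.##
#####
.....
.....
.....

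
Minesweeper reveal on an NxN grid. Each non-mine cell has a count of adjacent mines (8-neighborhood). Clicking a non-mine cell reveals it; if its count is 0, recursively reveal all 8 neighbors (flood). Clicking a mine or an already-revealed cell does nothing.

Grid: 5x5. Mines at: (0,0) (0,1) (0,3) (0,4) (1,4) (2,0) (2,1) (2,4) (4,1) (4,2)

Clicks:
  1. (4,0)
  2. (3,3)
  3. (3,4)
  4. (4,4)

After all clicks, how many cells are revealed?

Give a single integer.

Answer: 5

Derivation:
Click 1 (4,0) count=1: revealed 1 new [(4,0)] -> total=1
Click 2 (3,3) count=2: revealed 1 new [(3,3)] -> total=2
Click 3 (3,4) count=1: revealed 1 new [(3,4)] -> total=3
Click 4 (4,4) count=0: revealed 2 new [(4,3) (4,4)] -> total=5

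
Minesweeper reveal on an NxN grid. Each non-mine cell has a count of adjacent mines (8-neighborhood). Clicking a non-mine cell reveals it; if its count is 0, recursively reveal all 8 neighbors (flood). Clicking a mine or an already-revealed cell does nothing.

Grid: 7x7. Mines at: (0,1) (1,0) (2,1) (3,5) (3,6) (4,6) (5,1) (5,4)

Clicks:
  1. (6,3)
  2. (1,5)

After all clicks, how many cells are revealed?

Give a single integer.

Click 1 (6,3) count=1: revealed 1 new [(6,3)] -> total=1
Click 2 (1,5) count=0: revealed 21 new [(0,2) (0,3) (0,4) (0,5) (0,6) (1,2) (1,3) (1,4) (1,5) (1,6) (2,2) (2,3) (2,4) (2,5) (2,6) (3,2) (3,3) (3,4) (4,2) (4,3) (4,4)] -> total=22

Answer: 22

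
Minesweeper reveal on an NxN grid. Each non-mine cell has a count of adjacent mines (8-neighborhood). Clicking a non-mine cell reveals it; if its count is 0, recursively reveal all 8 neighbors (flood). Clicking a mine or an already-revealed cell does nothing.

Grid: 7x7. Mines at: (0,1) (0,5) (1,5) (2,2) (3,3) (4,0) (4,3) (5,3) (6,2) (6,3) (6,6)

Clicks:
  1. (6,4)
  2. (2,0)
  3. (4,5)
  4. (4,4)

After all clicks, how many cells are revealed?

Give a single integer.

Answer: 19

Derivation:
Click 1 (6,4) count=2: revealed 1 new [(6,4)] -> total=1
Click 2 (2,0) count=0: revealed 6 new [(1,0) (1,1) (2,0) (2,1) (3,0) (3,1)] -> total=7
Click 3 (4,5) count=0: revealed 12 new [(2,4) (2,5) (2,6) (3,4) (3,5) (3,6) (4,4) (4,5) (4,6) (5,4) (5,5) (5,6)] -> total=19
Click 4 (4,4) count=3: revealed 0 new [(none)] -> total=19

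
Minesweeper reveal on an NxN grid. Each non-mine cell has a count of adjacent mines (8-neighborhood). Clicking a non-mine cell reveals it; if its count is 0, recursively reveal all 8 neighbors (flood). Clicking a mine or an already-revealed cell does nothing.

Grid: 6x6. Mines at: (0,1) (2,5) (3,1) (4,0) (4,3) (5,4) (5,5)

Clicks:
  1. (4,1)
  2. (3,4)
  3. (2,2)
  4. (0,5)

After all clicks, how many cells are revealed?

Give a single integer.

Answer: 15

Derivation:
Click 1 (4,1) count=2: revealed 1 new [(4,1)] -> total=1
Click 2 (3,4) count=2: revealed 1 new [(3,4)] -> total=2
Click 3 (2,2) count=1: revealed 1 new [(2,2)] -> total=3
Click 4 (0,5) count=0: revealed 12 new [(0,2) (0,3) (0,4) (0,5) (1,2) (1,3) (1,4) (1,5) (2,3) (2,4) (3,2) (3,3)] -> total=15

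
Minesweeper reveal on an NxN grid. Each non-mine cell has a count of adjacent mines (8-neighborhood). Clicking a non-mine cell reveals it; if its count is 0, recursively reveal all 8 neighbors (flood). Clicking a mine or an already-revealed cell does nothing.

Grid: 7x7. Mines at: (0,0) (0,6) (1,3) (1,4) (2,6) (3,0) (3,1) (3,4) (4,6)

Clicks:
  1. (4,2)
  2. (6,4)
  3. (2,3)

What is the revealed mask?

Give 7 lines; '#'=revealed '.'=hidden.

Answer: .......
.......
...#...
.......
######.
#######
#######

Derivation:
Click 1 (4,2) count=1: revealed 1 new [(4,2)] -> total=1
Click 2 (6,4) count=0: revealed 19 new [(4,0) (4,1) (4,3) (4,4) (4,5) (5,0) (5,1) (5,2) (5,3) (5,4) (5,5) (5,6) (6,0) (6,1) (6,2) (6,3) (6,4) (6,5) (6,6)] -> total=20
Click 3 (2,3) count=3: revealed 1 new [(2,3)] -> total=21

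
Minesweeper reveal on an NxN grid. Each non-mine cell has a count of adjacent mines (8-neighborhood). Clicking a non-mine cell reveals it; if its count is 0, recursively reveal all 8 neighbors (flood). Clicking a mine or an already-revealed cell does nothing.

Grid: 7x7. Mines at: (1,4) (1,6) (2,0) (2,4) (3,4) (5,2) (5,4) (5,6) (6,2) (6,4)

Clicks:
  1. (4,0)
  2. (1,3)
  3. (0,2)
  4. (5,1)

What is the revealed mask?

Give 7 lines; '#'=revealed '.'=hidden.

Answer: ####...
####...
.###...
####...
####...
##.....
##.....

Derivation:
Click 1 (4,0) count=0: revealed 8 new [(3,0) (3,1) (4,0) (4,1) (5,0) (5,1) (6,0) (6,1)] -> total=8
Click 2 (1,3) count=2: revealed 1 new [(1,3)] -> total=9
Click 3 (0,2) count=0: revealed 14 new [(0,0) (0,1) (0,2) (0,3) (1,0) (1,1) (1,2) (2,1) (2,2) (2,3) (3,2) (3,3) (4,2) (4,3)] -> total=23
Click 4 (5,1) count=2: revealed 0 new [(none)] -> total=23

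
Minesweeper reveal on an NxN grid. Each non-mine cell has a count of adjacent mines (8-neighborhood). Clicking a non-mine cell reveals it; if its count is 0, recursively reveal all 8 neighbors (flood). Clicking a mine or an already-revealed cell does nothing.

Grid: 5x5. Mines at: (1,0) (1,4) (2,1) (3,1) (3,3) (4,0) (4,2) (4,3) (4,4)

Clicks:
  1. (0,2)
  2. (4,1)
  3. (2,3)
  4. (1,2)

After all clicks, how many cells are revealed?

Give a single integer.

Answer: 8

Derivation:
Click 1 (0,2) count=0: revealed 6 new [(0,1) (0,2) (0,3) (1,1) (1,2) (1,3)] -> total=6
Click 2 (4,1) count=3: revealed 1 new [(4,1)] -> total=7
Click 3 (2,3) count=2: revealed 1 new [(2,3)] -> total=8
Click 4 (1,2) count=1: revealed 0 new [(none)] -> total=8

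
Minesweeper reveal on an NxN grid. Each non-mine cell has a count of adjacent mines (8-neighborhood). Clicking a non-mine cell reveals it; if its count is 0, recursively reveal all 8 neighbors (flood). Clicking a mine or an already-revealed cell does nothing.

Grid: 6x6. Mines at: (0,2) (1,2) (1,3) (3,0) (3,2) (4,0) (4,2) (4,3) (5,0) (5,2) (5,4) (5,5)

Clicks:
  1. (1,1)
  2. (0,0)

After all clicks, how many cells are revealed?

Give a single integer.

Answer: 6

Derivation:
Click 1 (1,1) count=2: revealed 1 new [(1,1)] -> total=1
Click 2 (0,0) count=0: revealed 5 new [(0,0) (0,1) (1,0) (2,0) (2,1)] -> total=6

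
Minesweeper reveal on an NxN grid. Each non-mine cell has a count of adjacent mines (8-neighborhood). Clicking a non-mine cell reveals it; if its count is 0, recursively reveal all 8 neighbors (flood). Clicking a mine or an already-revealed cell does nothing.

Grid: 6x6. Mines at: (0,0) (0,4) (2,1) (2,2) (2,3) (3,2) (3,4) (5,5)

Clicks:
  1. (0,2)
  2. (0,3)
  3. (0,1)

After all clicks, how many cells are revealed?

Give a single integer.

Click 1 (0,2) count=0: revealed 6 new [(0,1) (0,2) (0,3) (1,1) (1,2) (1,3)] -> total=6
Click 2 (0,3) count=1: revealed 0 new [(none)] -> total=6
Click 3 (0,1) count=1: revealed 0 new [(none)] -> total=6

Answer: 6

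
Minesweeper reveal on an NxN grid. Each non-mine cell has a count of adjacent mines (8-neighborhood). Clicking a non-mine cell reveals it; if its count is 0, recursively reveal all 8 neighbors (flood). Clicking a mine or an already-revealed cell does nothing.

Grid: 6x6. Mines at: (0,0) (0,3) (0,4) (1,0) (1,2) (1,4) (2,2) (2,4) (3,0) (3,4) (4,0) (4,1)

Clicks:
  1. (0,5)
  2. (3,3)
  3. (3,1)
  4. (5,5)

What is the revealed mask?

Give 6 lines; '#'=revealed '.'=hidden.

Click 1 (0,5) count=2: revealed 1 new [(0,5)] -> total=1
Click 2 (3,3) count=3: revealed 1 new [(3,3)] -> total=2
Click 3 (3,1) count=4: revealed 1 new [(3,1)] -> total=3
Click 4 (5,5) count=0: revealed 8 new [(4,2) (4,3) (4,4) (4,5) (5,2) (5,3) (5,4) (5,5)] -> total=11

Answer: .....#
......
......
.#.#..
..####
..####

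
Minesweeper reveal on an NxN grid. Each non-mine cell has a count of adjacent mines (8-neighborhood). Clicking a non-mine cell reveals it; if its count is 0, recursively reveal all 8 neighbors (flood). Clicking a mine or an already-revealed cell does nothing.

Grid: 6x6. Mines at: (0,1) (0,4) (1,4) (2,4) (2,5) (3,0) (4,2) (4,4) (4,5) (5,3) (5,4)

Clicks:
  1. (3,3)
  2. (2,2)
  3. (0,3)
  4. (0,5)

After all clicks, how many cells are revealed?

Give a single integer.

Answer: 11

Derivation:
Click 1 (3,3) count=3: revealed 1 new [(3,3)] -> total=1
Click 2 (2,2) count=0: revealed 8 new [(1,1) (1,2) (1,3) (2,1) (2,2) (2,3) (3,1) (3,2)] -> total=9
Click 3 (0,3) count=2: revealed 1 new [(0,3)] -> total=10
Click 4 (0,5) count=2: revealed 1 new [(0,5)] -> total=11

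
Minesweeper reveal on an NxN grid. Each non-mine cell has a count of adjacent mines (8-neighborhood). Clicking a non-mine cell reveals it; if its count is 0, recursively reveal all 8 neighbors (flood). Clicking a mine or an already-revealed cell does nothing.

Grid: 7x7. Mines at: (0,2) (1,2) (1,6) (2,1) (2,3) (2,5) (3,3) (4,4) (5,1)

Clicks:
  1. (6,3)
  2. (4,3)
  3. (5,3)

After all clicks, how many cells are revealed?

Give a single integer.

Answer: 15

Derivation:
Click 1 (6,3) count=0: revealed 14 new [(3,5) (3,6) (4,5) (4,6) (5,2) (5,3) (5,4) (5,5) (5,6) (6,2) (6,3) (6,4) (6,5) (6,6)] -> total=14
Click 2 (4,3) count=2: revealed 1 new [(4,3)] -> total=15
Click 3 (5,3) count=1: revealed 0 new [(none)] -> total=15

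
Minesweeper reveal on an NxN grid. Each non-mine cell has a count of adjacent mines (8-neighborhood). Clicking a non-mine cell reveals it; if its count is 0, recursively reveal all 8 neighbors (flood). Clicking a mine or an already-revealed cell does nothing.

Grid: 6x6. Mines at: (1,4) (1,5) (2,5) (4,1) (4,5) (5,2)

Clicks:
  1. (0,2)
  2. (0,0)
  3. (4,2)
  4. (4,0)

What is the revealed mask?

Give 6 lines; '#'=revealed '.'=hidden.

Click 1 (0,2) count=0: revealed 21 new [(0,0) (0,1) (0,2) (0,3) (1,0) (1,1) (1,2) (1,3) (2,0) (2,1) (2,2) (2,3) (2,4) (3,0) (3,1) (3,2) (3,3) (3,4) (4,2) (4,3) (4,4)] -> total=21
Click 2 (0,0) count=0: revealed 0 new [(none)] -> total=21
Click 3 (4,2) count=2: revealed 0 new [(none)] -> total=21
Click 4 (4,0) count=1: revealed 1 new [(4,0)] -> total=22

Answer: ####..
####..
#####.
#####.
#.###.
......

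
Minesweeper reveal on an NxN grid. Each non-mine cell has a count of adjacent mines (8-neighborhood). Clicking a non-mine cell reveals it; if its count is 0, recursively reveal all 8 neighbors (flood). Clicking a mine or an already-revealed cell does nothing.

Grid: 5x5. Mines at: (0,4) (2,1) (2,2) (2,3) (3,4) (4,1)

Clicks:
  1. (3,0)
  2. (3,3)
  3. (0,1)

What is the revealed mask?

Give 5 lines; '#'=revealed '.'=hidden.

Click 1 (3,0) count=2: revealed 1 new [(3,0)] -> total=1
Click 2 (3,3) count=3: revealed 1 new [(3,3)] -> total=2
Click 3 (0,1) count=0: revealed 8 new [(0,0) (0,1) (0,2) (0,3) (1,0) (1,1) (1,2) (1,3)] -> total=10

Answer: ####.
####.
.....
#..#.
.....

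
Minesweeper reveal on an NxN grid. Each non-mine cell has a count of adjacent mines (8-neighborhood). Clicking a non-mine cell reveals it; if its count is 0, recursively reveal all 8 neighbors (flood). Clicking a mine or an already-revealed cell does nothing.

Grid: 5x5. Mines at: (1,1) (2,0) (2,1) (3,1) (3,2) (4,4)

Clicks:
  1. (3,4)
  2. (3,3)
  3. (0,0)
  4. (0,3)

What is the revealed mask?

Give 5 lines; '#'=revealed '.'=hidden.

Click 1 (3,4) count=1: revealed 1 new [(3,4)] -> total=1
Click 2 (3,3) count=2: revealed 1 new [(3,3)] -> total=2
Click 3 (0,0) count=1: revealed 1 new [(0,0)] -> total=3
Click 4 (0,3) count=0: revealed 9 new [(0,2) (0,3) (0,4) (1,2) (1,3) (1,4) (2,2) (2,3) (2,4)] -> total=12

Answer: #.###
..###
..###
...##
.....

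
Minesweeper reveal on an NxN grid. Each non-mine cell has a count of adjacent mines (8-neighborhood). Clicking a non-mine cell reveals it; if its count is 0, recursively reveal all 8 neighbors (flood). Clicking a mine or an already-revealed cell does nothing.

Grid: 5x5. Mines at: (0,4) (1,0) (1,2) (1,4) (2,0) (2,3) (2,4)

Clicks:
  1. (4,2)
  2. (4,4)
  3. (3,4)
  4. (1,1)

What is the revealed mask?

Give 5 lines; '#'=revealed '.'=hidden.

Answer: .....
.#...
.....
#####
#####

Derivation:
Click 1 (4,2) count=0: revealed 10 new [(3,0) (3,1) (3,2) (3,3) (3,4) (4,0) (4,1) (4,2) (4,3) (4,4)] -> total=10
Click 2 (4,4) count=0: revealed 0 new [(none)] -> total=10
Click 3 (3,4) count=2: revealed 0 new [(none)] -> total=10
Click 4 (1,1) count=3: revealed 1 new [(1,1)] -> total=11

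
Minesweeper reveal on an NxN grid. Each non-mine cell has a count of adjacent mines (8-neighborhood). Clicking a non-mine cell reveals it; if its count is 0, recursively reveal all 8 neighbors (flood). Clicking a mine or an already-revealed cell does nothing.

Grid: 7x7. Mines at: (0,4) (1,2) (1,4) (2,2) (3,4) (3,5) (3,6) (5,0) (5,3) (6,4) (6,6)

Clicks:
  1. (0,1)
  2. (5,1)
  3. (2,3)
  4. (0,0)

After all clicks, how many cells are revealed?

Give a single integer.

Answer: 12

Derivation:
Click 1 (0,1) count=1: revealed 1 new [(0,1)] -> total=1
Click 2 (5,1) count=1: revealed 1 new [(5,1)] -> total=2
Click 3 (2,3) count=4: revealed 1 new [(2,3)] -> total=3
Click 4 (0,0) count=0: revealed 9 new [(0,0) (1,0) (1,1) (2,0) (2,1) (3,0) (3,1) (4,0) (4,1)] -> total=12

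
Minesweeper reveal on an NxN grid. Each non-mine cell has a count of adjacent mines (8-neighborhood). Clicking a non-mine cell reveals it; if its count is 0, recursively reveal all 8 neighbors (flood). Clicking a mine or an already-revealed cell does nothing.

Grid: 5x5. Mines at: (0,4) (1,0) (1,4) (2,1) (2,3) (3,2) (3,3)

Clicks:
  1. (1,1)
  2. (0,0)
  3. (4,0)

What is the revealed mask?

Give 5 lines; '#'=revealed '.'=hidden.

Click 1 (1,1) count=2: revealed 1 new [(1,1)] -> total=1
Click 2 (0,0) count=1: revealed 1 new [(0,0)] -> total=2
Click 3 (4,0) count=0: revealed 4 new [(3,0) (3,1) (4,0) (4,1)] -> total=6

Answer: #....
.#...
.....
##...
##...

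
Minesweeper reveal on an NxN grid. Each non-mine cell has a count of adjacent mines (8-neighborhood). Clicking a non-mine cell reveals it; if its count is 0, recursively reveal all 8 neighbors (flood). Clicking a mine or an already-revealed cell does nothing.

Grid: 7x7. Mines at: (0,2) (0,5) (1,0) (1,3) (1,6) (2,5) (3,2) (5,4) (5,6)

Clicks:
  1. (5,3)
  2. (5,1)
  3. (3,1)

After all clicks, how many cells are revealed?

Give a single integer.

Click 1 (5,3) count=1: revealed 1 new [(5,3)] -> total=1
Click 2 (5,1) count=0: revealed 15 new [(2,0) (2,1) (3,0) (3,1) (4,0) (4,1) (4,2) (4,3) (5,0) (5,1) (5,2) (6,0) (6,1) (6,2) (6,3)] -> total=16
Click 3 (3,1) count=1: revealed 0 new [(none)] -> total=16

Answer: 16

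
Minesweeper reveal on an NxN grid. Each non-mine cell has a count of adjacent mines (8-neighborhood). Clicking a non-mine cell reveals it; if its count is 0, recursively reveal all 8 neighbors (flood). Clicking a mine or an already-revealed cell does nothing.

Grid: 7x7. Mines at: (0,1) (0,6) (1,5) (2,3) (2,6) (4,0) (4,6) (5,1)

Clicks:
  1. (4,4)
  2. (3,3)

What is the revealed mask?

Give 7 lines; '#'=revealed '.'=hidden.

Answer: .......
.......
.......
..####.
..####.
..#####
..#####

Derivation:
Click 1 (4,4) count=0: revealed 18 new [(3,2) (3,3) (3,4) (3,5) (4,2) (4,3) (4,4) (4,5) (5,2) (5,3) (5,4) (5,5) (5,6) (6,2) (6,3) (6,4) (6,5) (6,6)] -> total=18
Click 2 (3,3) count=1: revealed 0 new [(none)] -> total=18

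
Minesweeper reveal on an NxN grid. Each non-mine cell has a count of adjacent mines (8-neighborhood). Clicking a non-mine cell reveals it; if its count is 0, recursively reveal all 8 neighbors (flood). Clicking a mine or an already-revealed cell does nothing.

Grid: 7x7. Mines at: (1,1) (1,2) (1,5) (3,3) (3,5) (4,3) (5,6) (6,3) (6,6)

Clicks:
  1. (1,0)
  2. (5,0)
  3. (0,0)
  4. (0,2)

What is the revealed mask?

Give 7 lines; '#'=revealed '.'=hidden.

Click 1 (1,0) count=1: revealed 1 new [(1,0)] -> total=1
Click 2 (5,0) count=0: revealed 15 new [(2,0) (2,1) (2,2) (3,0) (3,1) (3,2) (4,0) (4,1) (4,2) (5,0) (5,1) (5,2) (6,0) (6,1) (6,2)] -> total=16
Click 3 (0,0) count=1: revealed 1 new [(0,0)] -> total=17
Click 4 (0,2) count=2: revealed 1 new [(0,2)] -> total=18

Answer: #.#....
#......
###....
###....
###....
###....
###....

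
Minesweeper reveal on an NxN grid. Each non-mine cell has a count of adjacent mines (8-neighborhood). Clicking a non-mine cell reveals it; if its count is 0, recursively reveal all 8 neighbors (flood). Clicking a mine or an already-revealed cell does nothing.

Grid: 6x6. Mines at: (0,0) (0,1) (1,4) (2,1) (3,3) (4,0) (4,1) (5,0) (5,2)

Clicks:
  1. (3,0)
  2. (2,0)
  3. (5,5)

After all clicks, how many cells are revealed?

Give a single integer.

Click 1 (3,0) count=3: revealed 1 new [(3,0)] -> total=1
Click 2 (2,0) count=1: revealed 1 new [(2,0)] -> total=2
Click 3 (5,5) count=0: revealed 10 new [(2,4) (2,5) (3,4) (3,5) (4,3) (4,4) (4,5) (5,3) (5,4) (5,5)] -> total=12

Answer: 12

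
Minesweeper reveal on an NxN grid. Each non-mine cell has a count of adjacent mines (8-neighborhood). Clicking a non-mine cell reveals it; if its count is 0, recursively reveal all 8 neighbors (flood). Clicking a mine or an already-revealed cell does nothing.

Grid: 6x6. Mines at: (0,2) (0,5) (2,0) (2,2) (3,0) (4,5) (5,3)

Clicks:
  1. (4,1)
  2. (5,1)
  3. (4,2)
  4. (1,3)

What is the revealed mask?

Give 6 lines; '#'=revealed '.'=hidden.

Click 1 (4,1) count=1: revealed 1 new [(4,1)] -> total=1
Click 2 (5,1) count=0: revealed 5 new [(4,0) (4,2) (5,0) (5,1) (5,2)] -> total=6
Click 3 (4,2) count=1: revealed 0 new [(none)] -> total=6
Click 4 (1,3) count=2: revealed 1 new [(1,3)] -> total=7

Answer: ......
...#..
......
......
###...
###...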